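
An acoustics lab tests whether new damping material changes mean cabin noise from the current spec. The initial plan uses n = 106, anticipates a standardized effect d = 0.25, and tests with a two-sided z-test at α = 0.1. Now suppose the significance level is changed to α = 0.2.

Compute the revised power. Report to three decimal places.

Power ≈ 0.902

δ = d·√n = 0.25 × √106 = 2.5739 (unchanged). New critical value: z_{0.1} = 1.282.
Revised power = Φ(δ − 1.282) + Φ(−δ − 1.282) = Φ(1.292) + Φ(-3.855) = 0.9019 + 0.0001 = 0.9019.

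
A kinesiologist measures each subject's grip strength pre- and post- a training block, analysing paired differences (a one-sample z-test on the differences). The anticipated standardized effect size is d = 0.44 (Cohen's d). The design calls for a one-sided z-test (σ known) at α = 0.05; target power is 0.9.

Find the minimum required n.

Set Φ(δ − 1.645) = 0.9; then δ − 1.645 = Φ⁻¹(0.9) = 1.282, giving δ = 2.926.
δ = d·√n ⇒ n = (δ/d)² = (2.926 / 0.44)² = 44.23.
Rounding up, n = 45.

n = 45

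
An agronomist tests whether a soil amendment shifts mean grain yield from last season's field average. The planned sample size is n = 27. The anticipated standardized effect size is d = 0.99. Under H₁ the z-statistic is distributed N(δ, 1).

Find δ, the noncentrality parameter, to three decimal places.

The noncentrality parameter scales effect size by the design's sample-size factor: δ = d·√n = 0.99 × √27 = 5.1442

δ ≈ 5.144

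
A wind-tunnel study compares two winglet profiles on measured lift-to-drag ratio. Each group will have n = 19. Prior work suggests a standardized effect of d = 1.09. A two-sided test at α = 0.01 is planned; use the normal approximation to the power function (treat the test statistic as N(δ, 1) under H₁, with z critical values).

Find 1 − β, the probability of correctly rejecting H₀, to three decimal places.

Power ≈ 0.783

Noncentrality parameter: λ = d·√(n/2) = 1.09 × √(19/2) = 3.3596
Critical value for a two-sided test at α = 0.01: z_{α/2} = 2.576.
Power = Φ(λ − 2.576) + Φ(−λ − 2.576) = Φ(0.784) + Φ(-5.935) = 0.7834 + 0.0000 = 0.7834.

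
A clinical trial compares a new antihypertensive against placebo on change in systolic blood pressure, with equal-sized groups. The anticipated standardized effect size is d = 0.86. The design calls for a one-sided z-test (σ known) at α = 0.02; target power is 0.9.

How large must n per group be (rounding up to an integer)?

For power 0.9 need Φ(δ − z_{0.02}) = 0.9, so δ = z_{0.02} + z_{0.10} = 2.054 + 1.282 = 3.335.
δ = d·√(n/2) ⇒ n = 2(δ/d)² = 2 × (3.335 / 0.86)² = 30.08.
Round up to the next whole unit.

n = 31 per group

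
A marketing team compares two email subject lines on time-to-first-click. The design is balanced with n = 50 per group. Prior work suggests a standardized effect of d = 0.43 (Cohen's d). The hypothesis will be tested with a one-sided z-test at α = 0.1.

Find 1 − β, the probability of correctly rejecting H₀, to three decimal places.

Noncentrality parameter: λ = d·√(n/2) = 0.43 × √(50/2) = 2.1500
One-sided α = 0.1 → critical value z_{0.1} = 1.282.
Power = P(Z > 1.282 − λ) = Φ(0.868) = 0.8074.

Power ≈ 0.807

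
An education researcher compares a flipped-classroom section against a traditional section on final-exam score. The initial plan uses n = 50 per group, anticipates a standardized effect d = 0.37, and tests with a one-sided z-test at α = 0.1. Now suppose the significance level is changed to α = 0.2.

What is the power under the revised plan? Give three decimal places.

Power ≈ 0.843

δ = d·√(n/2) = 0.37 × √(50/2) = 1.8500 (unchanged). New critical value: z_{0.2} = 0.842.
Revised power = P(Z > 0.842 − δ) = Φ(1.008) = 0.8434.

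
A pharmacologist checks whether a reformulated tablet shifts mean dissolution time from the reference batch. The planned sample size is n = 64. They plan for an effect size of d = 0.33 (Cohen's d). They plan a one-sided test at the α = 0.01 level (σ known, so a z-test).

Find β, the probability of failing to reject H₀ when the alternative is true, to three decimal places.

β ≈ 0.377

Noncentrality parameter: δ = d·√n = 0.33 × √64 = 2.6400
One-sided α = 0.01 → critical value z_{0.01} = 2.326.
Power = Φ(δ − 2.326) = Φ(0.314) = 0.6231.
Type II error: β = 1 − power = 1 − 0.6231 = 0.3769.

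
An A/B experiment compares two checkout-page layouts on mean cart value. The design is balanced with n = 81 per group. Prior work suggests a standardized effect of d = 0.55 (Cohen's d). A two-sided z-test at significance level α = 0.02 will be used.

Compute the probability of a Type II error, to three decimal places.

Noncentrality parameter: δ = d·√(n/2) = 0.55 × √(81/2) = 3.5002
Critical value for a two-sided test at α = 0.02: z_{α/2} = 2.326.
Power = Φ(δ − 2.326) + Φ(−δ − 2.326) = Φ(1.174) + Φ(-5.827) = 0.8798 + 0.0000 = 0.8798.
Type II error: β = 1 − power = 1 − 0.8798 = 0.1202.

β ≈ 0.120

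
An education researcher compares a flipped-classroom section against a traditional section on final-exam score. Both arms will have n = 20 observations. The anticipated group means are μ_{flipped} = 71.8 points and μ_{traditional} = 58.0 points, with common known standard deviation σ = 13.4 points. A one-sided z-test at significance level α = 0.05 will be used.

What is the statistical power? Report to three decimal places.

Power ≈ 0.946

Standardized effect: d = |μ_{flipped} − μ_{traditional}| / σ = |71.8 − 58.0| / 13.4 = 1.0299
Noncentrality parameter: δ = d·√(n/2) = 1.0299 × √(20/2) = 3.2567
Critical value for a one-sided test at α = 0.05: z_α = 1.645.
Power = P(Z > 1.645 − δ) = Φ(1.612) = 0.9465.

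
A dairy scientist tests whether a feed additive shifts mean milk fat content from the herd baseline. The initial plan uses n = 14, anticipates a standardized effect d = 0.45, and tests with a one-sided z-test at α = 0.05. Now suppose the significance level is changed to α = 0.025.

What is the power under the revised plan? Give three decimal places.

Power ≈ 0.391

δ = d·√n = 0.45 × √14 = 1.6837 (unchanged). New critical value: z_{0.025} = 1.960.
Revised power = P(Z > 1.960 − δ) = Φ(-0.276) = 0.3912.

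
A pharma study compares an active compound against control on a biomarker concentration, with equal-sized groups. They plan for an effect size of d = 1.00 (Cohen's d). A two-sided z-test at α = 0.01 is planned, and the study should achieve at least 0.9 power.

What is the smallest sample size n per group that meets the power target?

For power 0.9 need Φ(δ − z_{0.005}) = 0.9, so δ = z_{0.005} + z_{0.10} = 2.576 + 1.282 = 3.857.
(For δ > 0 the lower-tail rejection region contributes negligibly to power, so the one-term inversion is standard.)
δ = d·√(n/2) ⇒ n = 2(δ/d)² = 2 × (3.857 / 1.00)² = 29.76.
Rounding up, n = 30 per group.

n = 30 per group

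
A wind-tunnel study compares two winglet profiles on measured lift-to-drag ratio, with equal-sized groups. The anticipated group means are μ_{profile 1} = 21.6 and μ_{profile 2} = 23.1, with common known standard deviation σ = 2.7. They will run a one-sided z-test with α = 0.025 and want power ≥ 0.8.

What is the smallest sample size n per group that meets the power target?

n = 51 per group

Standardized effect: d = |μ_{profile 1} − μ_{profile 2}| / σ = |21.6 − 23.1| / 2.7 = 0.5556
Set Φ(δ − 1.960) = 0.8; then δ − 1.960 = Φ⁻¹(0.8) = 0.842, giving δ = 2.802.
δ = d·√(n/2) ⇒ n = 2(δ/d)² = 2 × (2.802 / 0.5556)² = 50.86.
Rounding up, n = 51 per group.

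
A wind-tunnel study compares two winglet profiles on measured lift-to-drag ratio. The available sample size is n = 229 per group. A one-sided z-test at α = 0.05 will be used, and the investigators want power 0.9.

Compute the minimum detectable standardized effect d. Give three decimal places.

Required noncentrality: δ = z_{0.05} + z_{0.10} = 1.645 + 1.282 = 2.926.
δ = d·√(n/2) ⇒ d = δ/√(n/2) = 2.926/√(229/2) = 0.2735.

d ≈ 0.273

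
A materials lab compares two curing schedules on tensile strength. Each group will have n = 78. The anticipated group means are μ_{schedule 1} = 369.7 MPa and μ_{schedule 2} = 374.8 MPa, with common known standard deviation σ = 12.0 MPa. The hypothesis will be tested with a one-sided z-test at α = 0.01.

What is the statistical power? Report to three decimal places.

Standardized effect: d = |μ_{schedule 1} − μ_{schedule 2}| / σ = |369.7 − 374.8| / 12.0 = 0.4250
Noncentrality parameter: δ = d·√(n/2) = 0.4250 × √(78/2) = 2.6541
One-sided α = 0.01 → critical value z_{0.01} = 2.326.
Power = P(Z > 2.326 − δ) = Φ(0.328) = 0.6285.

Power ≈ 0.628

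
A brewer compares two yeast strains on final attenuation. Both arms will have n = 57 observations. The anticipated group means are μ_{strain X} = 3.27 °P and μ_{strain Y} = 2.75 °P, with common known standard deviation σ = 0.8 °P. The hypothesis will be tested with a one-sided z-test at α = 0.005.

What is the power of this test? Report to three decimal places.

Standardized effect: d = |μ_{strain X} − μ_{strain Y}| / σ = |3.27 − 2.75| / 0.8 = 0.6500
Noncentrality parameter: δ = d·√(n/2) = 0.6500 × √(57/2) = 3.4701
Critical value for a one-sided test at α = 0.005: z_α = 2.576.
Power = Φ(δ − 2.576) = Φ(0.894) = 0.8144.

Power ≈ 0.814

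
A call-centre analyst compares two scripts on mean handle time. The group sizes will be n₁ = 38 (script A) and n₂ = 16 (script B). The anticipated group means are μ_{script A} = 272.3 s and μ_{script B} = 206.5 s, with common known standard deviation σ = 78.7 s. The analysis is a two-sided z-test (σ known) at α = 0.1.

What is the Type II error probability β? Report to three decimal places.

β ≈ 0.123

Standardized effect: d = |μ_{script A} − μ_{script B}| / σ = |272.3 − 206.5| / 78.7 = 0.8361
Noncentrality parameter: δ = d / √(1/n₁ + 1/n₂) = 0.8361 / √(1/38 + 1/16) = 2.8055
Critical value for a two-sided test at α = 0.1: z_{α/2} = 1.645.
Power = Φ(δ − 1.645) + Φ(−δ − 1.645) = Φ(1.161) + Φ(-4.450) = 0.8771 + 0.0000 = 0.8771.
Type II error: β = 1 − power = 1 − 0.8771 = 0.1229.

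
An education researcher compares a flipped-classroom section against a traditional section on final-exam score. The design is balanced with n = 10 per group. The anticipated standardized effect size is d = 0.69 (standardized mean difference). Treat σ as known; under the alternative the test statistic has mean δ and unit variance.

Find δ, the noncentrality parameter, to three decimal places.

δ ≈ 1.543

The noncentrality parameter scales effect size by the design's sample-size factor: δ = d·√(n/2) = 0.69 × √(10/2) = 1.5429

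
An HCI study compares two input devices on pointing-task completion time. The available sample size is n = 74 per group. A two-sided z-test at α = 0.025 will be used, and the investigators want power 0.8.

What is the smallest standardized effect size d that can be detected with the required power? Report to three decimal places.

d ≈ 0.507

Required noncentrality: δ = z_{0.0125} + z_{0.20} = 2.241 + 0.842 = 3.083.
(Lower-tail contribution to power is negligible for δ > 0.)
δ = d·√(n/2) ⇒ d = δ/√(n/2) = 3.083/√(74/2) = 0.5068.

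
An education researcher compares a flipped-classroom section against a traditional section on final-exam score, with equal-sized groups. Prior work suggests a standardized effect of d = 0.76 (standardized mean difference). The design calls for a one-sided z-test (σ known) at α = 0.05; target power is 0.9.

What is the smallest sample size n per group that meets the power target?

For power 0.9 need Φ(δ − z_{0.05}) = 0.9, so δ = z_{0.05} + z_{0.10} = 1.645 + 1.282 = 2.926.
δ = d·√(n/2) ⇒ n = 2(δ/d)² = 2 × (2.926 / 0.76)² = 29.65.
Rounding up, n = 30 per group.

n = 30 per group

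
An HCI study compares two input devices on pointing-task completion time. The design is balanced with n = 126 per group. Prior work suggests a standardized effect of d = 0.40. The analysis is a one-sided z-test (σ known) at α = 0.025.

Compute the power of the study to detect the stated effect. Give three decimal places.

Power ≈ 0.888

Noncentrality parameter: δ = d·√(n/2) = 0.40 × √(126/2) = 3.1749
One-sided α = 0.025 → critical value z_{0.025} = 1.960.
Power = Φ(δ − 1.960) = Φ(1.215) = 0.8878.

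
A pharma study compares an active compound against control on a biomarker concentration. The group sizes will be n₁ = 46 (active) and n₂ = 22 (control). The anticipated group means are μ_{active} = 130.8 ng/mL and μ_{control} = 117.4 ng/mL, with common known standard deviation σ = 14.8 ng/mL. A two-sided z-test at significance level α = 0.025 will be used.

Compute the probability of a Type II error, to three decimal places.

β ≈ 0.105

Standardized effect: d = |μ_{active} − μ_{control}| / σ = |130.8 − 117.4| / 14.8 = 0.9054
Noncentrality parameter: δ = d / √(1/n₁ + 1/n₂) = 0.9054 / √(1/46 + 1/22) = 3.4928
Critical value for a two-sided test at α = 0.025: z_{α/2} = 2.241.
Power = Φ(δ − 2.241) + Φ(−δ − 2.241) = Φ(1.251) + Φ(-5.734) = 0.8946 + 0.0000 = 0.8946.
Type II error: β = 1 − power = 1 − 0.8946 = 0.1054.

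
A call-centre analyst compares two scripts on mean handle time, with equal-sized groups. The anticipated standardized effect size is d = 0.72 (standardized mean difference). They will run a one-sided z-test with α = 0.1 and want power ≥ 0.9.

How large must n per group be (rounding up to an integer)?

Set Φ(δ − 1.282) = 0.9; then δ − 1.282 = Φ⁻¹(0.9) = 1.282, giving δ = 2.563.
δ = d·√(n/2) ⇒ n = 2(δ/d)² = 2 × (2.563 / 0.72)² = 25.35.
Rounding up, n = 26 per group.

n = 26 per group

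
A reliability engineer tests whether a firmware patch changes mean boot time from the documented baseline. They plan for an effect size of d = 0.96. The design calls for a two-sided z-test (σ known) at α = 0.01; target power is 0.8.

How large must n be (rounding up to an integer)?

n = 13

For power 0.8 need Φ(δ − z_{0.005}) = 0.8, so δ = z_{0.005} + z_{0.20} = 2.576 + 0.842 = 3.417.
(For δ > 0 the lower-tail rejection region contributes negligibly to power, so the one-term inversion is standard.)
δ = d·√n ⇒ n = (δ/d)² = (3.417 / 0.96)² = 12.67.
Round up to the next whole unit.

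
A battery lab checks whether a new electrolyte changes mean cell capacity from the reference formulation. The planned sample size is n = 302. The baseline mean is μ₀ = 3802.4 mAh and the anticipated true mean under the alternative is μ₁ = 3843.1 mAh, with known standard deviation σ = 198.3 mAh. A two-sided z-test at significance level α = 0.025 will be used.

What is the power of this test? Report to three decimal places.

Standardized effect: d = |μ₁ − μ₀| / σ = |3843.1 − 3802.4| / 198.3 = 0.2052
Noncentrality parameter: δ = d·√n = 0.2052 × √302 = 3.5668
Critical value for a two-sided test at α = 0.025: z_{α/2} = 2.241.
Power = Φ(δ − 2.241) + Φ(−δ − 2.241) = Φ(1.325) + Φ(-5.808) = 0.9075 + 0.0000 = 0.9075.

Power ≈ 0.907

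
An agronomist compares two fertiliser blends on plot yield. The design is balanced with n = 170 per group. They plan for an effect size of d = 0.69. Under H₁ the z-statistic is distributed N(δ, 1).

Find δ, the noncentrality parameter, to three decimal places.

δ ≈ 6.361

The noncentrality parameter scales effect size by the design's sample-size factor: δ = d·√(n/2) = 0.69 × √(170/2) = 6.3615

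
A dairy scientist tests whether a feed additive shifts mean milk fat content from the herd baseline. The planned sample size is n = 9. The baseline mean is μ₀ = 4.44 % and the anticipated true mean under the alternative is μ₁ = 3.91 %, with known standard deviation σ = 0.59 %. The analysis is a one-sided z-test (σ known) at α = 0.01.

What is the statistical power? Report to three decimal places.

Power ≈ 0.644

Standardized effect: d = |μ₁ − μ₀| / σ = |3.91 − 4.44| / 0.59 = 0.8983
Noncentrality parameter: δ = d·√n = 0.8983 × √9 = 2.6949
One-sided α = 0.01 → critical value z_{0.01} = 2.326.
Power = Φ(δ − 2.326) = Φ(0.369) = 0.6438.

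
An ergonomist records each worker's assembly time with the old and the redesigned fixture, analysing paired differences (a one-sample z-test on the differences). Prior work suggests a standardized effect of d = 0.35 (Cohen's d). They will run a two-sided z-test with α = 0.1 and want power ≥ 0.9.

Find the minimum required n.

n = 70

For power 0.9 need Φ(δ − z_{0.05}) = 0.9, so δ = z_{0.05} + z_{0.10} = 1.645 + 1.282 = 2.926.
(Ignoring the negligible lower-tail rejection probability gives the usual closed-form inversion.)
δ = d·√n ⇒ n = (δ/d)² = (2.926 / 0.35)² = 69.91.
Round up to the next whole unit.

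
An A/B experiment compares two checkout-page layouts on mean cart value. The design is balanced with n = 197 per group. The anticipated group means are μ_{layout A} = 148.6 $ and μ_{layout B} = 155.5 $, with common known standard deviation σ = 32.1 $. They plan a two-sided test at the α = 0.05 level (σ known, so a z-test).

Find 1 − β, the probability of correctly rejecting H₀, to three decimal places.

Standardized effect: d = |μ_{layout A} − μ_{layout B}| / σ = |148.6 − 155.5| / 32.1 = 0.2150
Noncentrality parameter: δ = d·√(n/2) = 0.2150 × √(197/2) = 2.1334
Two-sided α = 0.05 → critical value z_{0.025} = 1.960.
Power = Φ(δ − 1.960) + Φ(−δ − 1.960) = Φ(0.173) + Φ(-4.093) = 0.5688 + 0.0000 = 0.5688.

Power ≈ 0.569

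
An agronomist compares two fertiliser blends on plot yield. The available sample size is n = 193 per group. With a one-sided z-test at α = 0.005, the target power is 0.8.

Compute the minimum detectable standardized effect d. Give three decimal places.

Need Φ(δ − 2.576) = 0.8, so δ = 2.576 + 0.842 = 3.417.
δ = d·√(n/2) ⇒ d = δ/√(n/2) = 3.417/√(193/2) = 0.3479.

d ≈ 0.348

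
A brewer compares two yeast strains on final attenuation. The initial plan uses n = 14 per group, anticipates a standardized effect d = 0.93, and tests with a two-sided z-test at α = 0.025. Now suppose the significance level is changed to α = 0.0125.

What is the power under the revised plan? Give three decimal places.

Power ≈ 0.485

δ = d·√(n/2) = 0.93 × √(14/2) = 2.4605 (unchanged). New critical value: z_{0.0063} = 2.498.
Revised power = Φ(δ − 2.498) + Φ(−δ − 2.498) = Φ(-0.037) + Φ(-4.958) = 0.4852 + 0.0000 = 0.4852.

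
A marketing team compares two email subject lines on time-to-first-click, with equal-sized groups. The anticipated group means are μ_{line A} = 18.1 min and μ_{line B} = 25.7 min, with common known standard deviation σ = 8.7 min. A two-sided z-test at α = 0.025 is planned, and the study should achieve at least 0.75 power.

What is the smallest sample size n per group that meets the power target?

n = 23 per group

Standardized effect: d = |μ_{line A} − μ_{line B}| / σ = |18.1 − 25.7| / 8.7 = 0.8736
Set Φ(δ − 2.241) = 0.75; then δ − 2.241 = Φ⁻¹(0.75) = 0.674, giving δ = 2.916.
(The Φ(−δ − z_{α/2}) term is vanishingly small for δ > 0 and is dropped in the standard sample-size formula.)
δ = d·√(n/2) ⇒ n = 2(δ/d)² = 2 × (2.916 / 0.8736)² = 22.28.
Round up to the next whole unit.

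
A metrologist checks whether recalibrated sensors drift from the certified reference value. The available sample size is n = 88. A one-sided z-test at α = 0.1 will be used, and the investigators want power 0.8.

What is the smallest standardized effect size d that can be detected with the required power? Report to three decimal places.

d ≈ 0.226

Need Φ(δ − 1.282) = 0.8, so δ = 1.282 + 0.842 = 2.123.
δ = d·√n ⇒ d = δ/√n = 2.123/√88 = 0.2263.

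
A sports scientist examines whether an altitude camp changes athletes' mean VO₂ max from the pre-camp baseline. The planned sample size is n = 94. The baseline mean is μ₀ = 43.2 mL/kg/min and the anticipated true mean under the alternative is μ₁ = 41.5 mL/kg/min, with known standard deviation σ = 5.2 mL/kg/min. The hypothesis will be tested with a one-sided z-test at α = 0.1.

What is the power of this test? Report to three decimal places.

Power ≈ 0.970

Standardized effect: d = |μ₁ − μ₀| / σ = |41.5 − 43.2| / 5.2 = 0.3269
Noncentrality parameter: δ = d·√n = 0.3269 × √94 = 3.1696
Critical value for a one-sided test at α = 0.1: z_α = 1.282.
Power = Φ(δ − 1.282) = Φ(1.888) = 0.9705.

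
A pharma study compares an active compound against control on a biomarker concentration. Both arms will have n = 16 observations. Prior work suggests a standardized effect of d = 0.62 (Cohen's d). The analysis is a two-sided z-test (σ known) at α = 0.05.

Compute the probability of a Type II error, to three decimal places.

β ≈ 0.582

Noncentrality parameter: δ = d·√(n/2) = 0.62 × √(16/2) = 1.7536
Two-sided α = 0.05 → critical value z_{0.025} = 1.960.
Power = Φ(δ − 1.960) + Φ(−δ − 1.960) = Φ(-0.206) + Φ(-3.714) = 0.4183 + 0.0001 = 0.4184.
Type II error: β = 1 − power = 1 − 0.4184 = 0.5816.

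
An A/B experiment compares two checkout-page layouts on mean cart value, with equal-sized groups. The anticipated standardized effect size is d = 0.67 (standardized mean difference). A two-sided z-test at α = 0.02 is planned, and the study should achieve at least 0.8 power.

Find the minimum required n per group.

n = 45 per group

For power 0.8 need Φ(δ − z_{0.01}) = 0.8, so δ = z_{0.01} + z_{0.20} = 2.326 + 0.842 = 3.168.
(Ignoring the negligible lower-tail rejection probability gives the usual closed-form inversion.)
δ = d·√(n/2) ⇒ n = 2(δ/d)² = 2 × (3.168 / 0.67)² = 44.71.
Round up to the next whole unit.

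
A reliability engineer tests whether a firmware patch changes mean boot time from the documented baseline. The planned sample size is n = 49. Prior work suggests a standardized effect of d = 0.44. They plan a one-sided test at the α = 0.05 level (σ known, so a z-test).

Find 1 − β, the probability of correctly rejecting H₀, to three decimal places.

Power ≈ 0.924

Noncentrality parameter: δ = d·√n = 0.44 × √49 = 3.0800
Critical value for a one-sided test at α = 0.05: z_α = 1.645.
Power = P(Z > 1.645 − δ) = Φ(1.435) = 0.9244.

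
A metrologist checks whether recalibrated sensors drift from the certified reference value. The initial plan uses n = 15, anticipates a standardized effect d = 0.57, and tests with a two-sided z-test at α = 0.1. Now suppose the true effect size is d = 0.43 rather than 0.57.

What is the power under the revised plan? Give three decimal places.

With d = 0.43: δ = d·√n = 0.43 × √15 = 1.6654. Critical value z_{0.05} = 1.645.
Revised power = Φ(δ − 1.645) + Φ(−δ − 1.645) = Φ(0.021) + Φ(-3.310) = 0.5082 + 0.0005 = 0.5087.

Power ≈ 0.509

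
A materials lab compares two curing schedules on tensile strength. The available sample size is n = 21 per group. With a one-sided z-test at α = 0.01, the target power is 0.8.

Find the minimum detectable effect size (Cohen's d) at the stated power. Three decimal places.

d ≈ 0.978

Required noncentrality: δ = z_{0.01} + z_{0.20} = 2.326 + 0.842 = 3.168.
δ = d·√(n/2) ⇒ d = δ/√(n/2) = 3.168/√(21/2) = 0.9777.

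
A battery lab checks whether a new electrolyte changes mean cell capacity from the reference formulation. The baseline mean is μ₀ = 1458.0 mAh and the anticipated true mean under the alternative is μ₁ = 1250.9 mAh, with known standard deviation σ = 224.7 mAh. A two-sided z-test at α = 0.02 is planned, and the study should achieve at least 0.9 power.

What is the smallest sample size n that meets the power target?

Standardized effect: d = |μ₁ − μ₀| / σ = |1250.9 − 1458.0| / 224.7 = 0.9217
Set Φ(δ − 2.326) = 0.9; then δ − 2.326 = Φ⁻¹(0.9) = 1.282, giving δ = 3.608.
(For δ > 0 the lower-tail rejection region contributes negligibly to power, so the one-term inversion is standard.)
δ = d·√n ⇒ n = (δ/d)² = (3.608 / 0.9217)² = 15.32.
Round up to the next whole unit.

n = 16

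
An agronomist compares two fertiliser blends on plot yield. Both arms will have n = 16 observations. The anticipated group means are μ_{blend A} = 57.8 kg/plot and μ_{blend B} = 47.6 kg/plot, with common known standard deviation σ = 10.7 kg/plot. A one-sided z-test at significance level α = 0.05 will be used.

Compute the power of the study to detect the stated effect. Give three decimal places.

Standardized effect: d = |μ_{blend A} − μ_{blend B}| / σ = |57.8 − 47.6| / 10.7 = 0.9533
Noncentrality parameter: δ = d·√(n/2) = 0.9533 × √(16/2) = 2.6963
Critical value for a one-sided test at α = 0.05: z_α = 1.645.
Power = P(Z > 1.645 − δ) = Φ(1.051) = 0.8535.

Power ≈ 0.853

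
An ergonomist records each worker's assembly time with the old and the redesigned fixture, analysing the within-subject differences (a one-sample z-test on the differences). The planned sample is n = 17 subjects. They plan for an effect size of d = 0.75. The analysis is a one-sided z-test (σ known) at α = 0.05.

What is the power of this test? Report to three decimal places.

Noncentrality parameter: δ = d·√n = 0.75 × √17 = 3.0923
Critical value for a one-sided test at α = 0.05: z_α = 1.645.
Power = Φ(δ − 1.645) = Φ(1.447) = 0.9261.

Power ≈ 0.926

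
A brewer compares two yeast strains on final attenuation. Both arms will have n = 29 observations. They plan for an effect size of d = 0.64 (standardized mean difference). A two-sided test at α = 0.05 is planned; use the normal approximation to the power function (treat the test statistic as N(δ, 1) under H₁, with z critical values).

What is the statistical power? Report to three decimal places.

Power ≈ 0.683

Noncentrality parameter: λ = d·√(n/2) = 0.64 × √(29/2) = 2.4370
Critical value for a two-sided test at α = 0.05: z_{α/2} = 1.960.
Power = Φ(λ − 1.960) + Φ(−λ − 1.960) = Φ(0.477) + Φ(-4.397) = 0.6833 + 0.0000 = 0.6834.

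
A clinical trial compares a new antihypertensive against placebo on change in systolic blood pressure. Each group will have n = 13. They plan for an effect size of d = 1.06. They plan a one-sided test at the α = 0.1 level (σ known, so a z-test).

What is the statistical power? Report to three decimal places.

Power ≈ 0.922

Noncentrality parameter: δ = d·√(n/2) = 1.06 × √(13/2) = 2.7025
Critical value for a one-sided test at α = 0.1: z_α = 1.282.
Power = Φ(δ − 1.282) = Φ(1.421) = 0.9223.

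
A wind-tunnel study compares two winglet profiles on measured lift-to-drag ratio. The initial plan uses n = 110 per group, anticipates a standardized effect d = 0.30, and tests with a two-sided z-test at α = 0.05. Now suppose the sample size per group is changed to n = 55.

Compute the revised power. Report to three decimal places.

Power ≈ 0.350

With n = 55 per group: δ = d·√(n/2) = 0.30 × √(55/2) = 1.5732. Critical value z_{0.025} = 1.960.
Revised power = Φ(δ − 1.960) + Φ(−δ − 1.960) = Φ(-0.387) + Φ(-3.533) = 0.3495 + 0.0002 = 0.3497.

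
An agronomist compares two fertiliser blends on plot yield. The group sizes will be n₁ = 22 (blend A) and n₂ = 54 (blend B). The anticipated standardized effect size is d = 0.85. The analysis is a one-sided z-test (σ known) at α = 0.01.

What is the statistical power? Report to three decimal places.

Noncentrality parameter: λ = d / √(1/n₁ + 1/n₂) = 0.85 / √(1/22 + 1/54) = 3.3606
Critical value for a one-sided test at α = 0.01: z_α = 2.326.
Power = Φ(λ − 2.326) = Φ(1.034) = 0.8495.

Power ≈ 0.849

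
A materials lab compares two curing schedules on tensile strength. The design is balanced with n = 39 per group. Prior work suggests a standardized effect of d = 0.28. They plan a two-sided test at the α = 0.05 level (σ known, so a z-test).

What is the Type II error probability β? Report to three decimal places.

Noncentrality parameter: δ = d·√(n/2) = 0.28 × √(39/2) = 1.2364
Two-sided α = 0.05 → critical value z_{0.025} = 1.960.
Power = Φ(δ − 1.960) + Φ(−δ − 1.960) = Φ(-0.724) + Φ(-3.196) = 0.2347 + 0.0007 = 0.2354.
Type II error: β = 1 − power = 1 − 0.2354 = 0.7646.

β ≈ 0.765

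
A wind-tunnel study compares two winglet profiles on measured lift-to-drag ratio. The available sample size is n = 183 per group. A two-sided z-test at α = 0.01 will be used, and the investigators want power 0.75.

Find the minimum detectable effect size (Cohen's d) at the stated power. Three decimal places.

Required noncentrality: δ = z_{0.005} + z_{0.25} = 2.576 + 0.674 = 3.250.
(Lower-tail contribution to power is negligible for δ > 0.)
δ = d·√(n/2) ⇒ d = δ/√(n/2) = 3.250/√(183/2) = 0.3398.

d ≈ 0.340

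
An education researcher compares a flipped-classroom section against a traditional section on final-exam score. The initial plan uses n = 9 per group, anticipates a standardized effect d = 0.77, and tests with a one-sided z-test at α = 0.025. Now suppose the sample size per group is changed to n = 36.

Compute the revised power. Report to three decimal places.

Power ≈ 0.904

With n = 36 per group: δ = d·√(n/2) = 0.77 × √(36/2) = 3.2668. Critical value z_{0.025} = 1.960.
Revised power = P(Z > 1.960 − δ) = Φ(1.307) = 0.9044.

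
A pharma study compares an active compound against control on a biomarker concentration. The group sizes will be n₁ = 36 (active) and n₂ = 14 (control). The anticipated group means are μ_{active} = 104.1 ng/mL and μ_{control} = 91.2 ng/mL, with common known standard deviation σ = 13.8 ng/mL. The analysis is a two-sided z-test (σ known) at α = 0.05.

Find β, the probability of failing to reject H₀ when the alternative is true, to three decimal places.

β ≈ 0.157

Standardized effect: d = |μ_{active} − μ_{control}| / σ = |104.1 − 91.2| / 13.8 = 0.9348
Noncentrality parameter: δ = d / √(1/n₁ + 1/n₂) = 0.9348 / √(1/36 + 1/14) = 2.9678
Critical value for a two-sided test at α = 0.05: z_{α/2} = 1.960.
Power = Φ(δ − 1.960) + Φ(−δ − 1.960) = Φ(1.008) + Φ(-4.928) = 0.8432 + 0.0000 = 0.8432.
Type II error: β = 1 − power = 1 − 0.8432 = 0.1568.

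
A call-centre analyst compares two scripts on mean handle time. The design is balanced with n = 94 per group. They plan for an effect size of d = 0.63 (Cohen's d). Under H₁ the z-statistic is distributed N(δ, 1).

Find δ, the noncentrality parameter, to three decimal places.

The noncentrality parameter scales effect size by the design's sample-size factor: δ = d·√(n/2) = 0.63 × √(94/2) = 4.3191

δ ≈ 4.319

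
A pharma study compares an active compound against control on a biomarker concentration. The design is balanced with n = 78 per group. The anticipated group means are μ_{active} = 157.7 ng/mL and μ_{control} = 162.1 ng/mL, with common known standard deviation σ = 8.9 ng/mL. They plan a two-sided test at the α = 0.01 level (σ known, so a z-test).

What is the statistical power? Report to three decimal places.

Power ≈ 0.696

Standardized effect: d = |μ_{active} − μ_{control}| / σ = |157.7 − 162.1| / 8.9 = 0.4944
Noncentrality parameter: δ = d·√(n/2) = 0.4944 × √(78/2) = 3.0874
Two-sided α = 0.01 → critical value z_{0.005} = 2.576.
Power = Φ(δ − 2.576) + Φ(−δ − 2.576) = Φ(0.512) + Φ(-5.663) = 0.6955 + 0.0000 = 0.6955.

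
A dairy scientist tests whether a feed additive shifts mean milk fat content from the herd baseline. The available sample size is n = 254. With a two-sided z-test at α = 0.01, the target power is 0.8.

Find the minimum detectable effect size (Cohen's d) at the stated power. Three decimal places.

d ≈ 0.214

Required noncentrality: δ = z_{0.005} + z_{0.20} = 2.576 + 0.842 = 3.417.
(Lower-tail contribution to power is negligible for δ > 0.)
δ = d·√n ⇒ d = δ/√n = 3.417/√254 = 0.2144.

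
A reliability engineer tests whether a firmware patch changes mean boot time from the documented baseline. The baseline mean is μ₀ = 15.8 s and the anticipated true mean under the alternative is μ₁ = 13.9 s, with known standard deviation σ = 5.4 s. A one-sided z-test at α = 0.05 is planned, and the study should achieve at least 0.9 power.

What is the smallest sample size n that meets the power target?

n = 70

Standardized effect: d = |μ₁ − μ₀| / σ = |13.9 − 15.8| / 5.4 = 0.3519
For power 0.9 need Φ(δ − z_{0.05}) = 0.9, so δ = z_{0.05} + z_{0.10} = 1.645 + 1.282 = 2.926.
δ = d·√n ⇒ n = (δ/d)² = (2.926 / 0.3519)² = 69.18.
Rounding up, n = 70.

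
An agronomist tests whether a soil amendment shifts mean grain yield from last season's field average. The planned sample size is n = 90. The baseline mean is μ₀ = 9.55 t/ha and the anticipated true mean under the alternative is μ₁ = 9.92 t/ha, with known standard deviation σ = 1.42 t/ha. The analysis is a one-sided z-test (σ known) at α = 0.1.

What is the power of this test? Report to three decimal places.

Standardized effect: d = |μ₁ − μ₀| / σ = |9.92 − 9.55| / 1.42 = 0.2606
Noncentrality parameter: δ = d·√n = 0.2606 × √90 = 2.4719
Critical value for a one-sided test at α = 0.1: z_α = 1.282.
Power = Φ(δ − 1.282) = Φ(1.190) = 0.8830.

Power ≈ 0.883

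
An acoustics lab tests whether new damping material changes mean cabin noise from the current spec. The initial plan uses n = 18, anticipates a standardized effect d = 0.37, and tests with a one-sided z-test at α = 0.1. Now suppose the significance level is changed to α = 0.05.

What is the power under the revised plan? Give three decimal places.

δ = d·√n = 0.37 × √18 = 1.5698 (unchanged). New critical value: z_{0.05} = 1.645.
Revised power = P(Z > 1.645 − δ) = Φ(-0.075) = 0.4701.

Power ≈ 0.470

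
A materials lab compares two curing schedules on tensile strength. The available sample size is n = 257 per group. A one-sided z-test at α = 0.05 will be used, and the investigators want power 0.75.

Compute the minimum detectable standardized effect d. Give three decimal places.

Need Φ(δ − 1.645) = 0.75, so δ = 1.645 + 0.674 = 2.319.
δ = d·√(n/2) ⇒ d = δ/√(n/2) = 2.319/√(257/2) = 0.2046.

d ≈ 0.205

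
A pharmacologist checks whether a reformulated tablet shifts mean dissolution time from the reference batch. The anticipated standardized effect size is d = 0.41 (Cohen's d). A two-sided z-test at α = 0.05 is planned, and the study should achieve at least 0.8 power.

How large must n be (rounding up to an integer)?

Set Φ(δ − 1.960) = 0.8; then δ − 1.960 = Φ⁻¹(0.8) = 0.842, giving δ = 2.802.
(The Φ(−δ − z_{α/2}) term is vanishingly small for δ > 0 and is dropped in the standard sample-size formula.)
δ = d·√n ⇒ n = (δ/d)² = (2.802 / 0.41)² = 46.69.
Round up to the next whole unit.

n = 47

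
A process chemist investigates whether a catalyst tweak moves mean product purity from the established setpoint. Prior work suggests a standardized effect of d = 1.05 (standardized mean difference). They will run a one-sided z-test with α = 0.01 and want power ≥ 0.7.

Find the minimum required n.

For power 0.7 need Φ(δ − z_{0.01}) = 0.7, so δ = z_{0.01} + z_{0.30} = 2.326 + 0.524 = 2.851.
δ = d·√n ⇒ n = (δ/d)² = (2.851 / 1.05)² = 7.37.
Rounding up, n = 8.

n = 8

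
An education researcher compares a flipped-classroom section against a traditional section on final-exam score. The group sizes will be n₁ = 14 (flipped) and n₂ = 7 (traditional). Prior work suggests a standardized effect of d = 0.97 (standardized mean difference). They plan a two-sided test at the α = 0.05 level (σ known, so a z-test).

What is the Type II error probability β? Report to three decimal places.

β ≈ 0.446

Noncentrality parameter: δ = d / √(1/n₁ + 1/n₂) = 0.97 / √(1/14 + 1/7) = 2.0954
Two-sided α = 0.05 → critical value z_{0.025} = 1.960.
Power = Φ(δ − 1.960) + Φ(−δ − 1.960) = Φ(0.135) + Φ(-4.055) = 0.5539 + 0.0000 = 0.5539.
Type II error: β = 1 − power = 1 − 0.5539 = 0.4461.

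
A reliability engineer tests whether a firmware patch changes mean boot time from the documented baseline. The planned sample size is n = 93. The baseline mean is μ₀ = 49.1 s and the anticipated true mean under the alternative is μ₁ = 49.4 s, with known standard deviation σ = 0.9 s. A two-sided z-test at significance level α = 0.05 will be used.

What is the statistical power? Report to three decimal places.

Power ≈ 0.895

Standardized effect: d = |μ₁ − μ₀| / σ = |49.4 − 49.1| / 0.9 = 0.3333
Noncentrality parameter: δ = d·√n = 0.3333 × √93 = 3.2146
Two-sided α = 0.05 → critical value z_{0.025} = 1.960.
Power = Φ(δ − 1.960) + Φ(−δ − 1.960) = Φ(1.255) + Φ(-5.175) = 0.8952 + 0.0000 = 0.8952.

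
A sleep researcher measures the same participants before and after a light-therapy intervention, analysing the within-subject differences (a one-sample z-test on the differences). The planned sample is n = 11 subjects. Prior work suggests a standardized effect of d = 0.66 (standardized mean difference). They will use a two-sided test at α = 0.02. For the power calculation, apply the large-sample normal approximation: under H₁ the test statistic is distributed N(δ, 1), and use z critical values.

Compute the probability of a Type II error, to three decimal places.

β ≈ 0.555

Noncentrality parameter: δ = d·√n = 0.66 × √11 = 2.1890
Critical value for a two-sided test at α = 0.02: z_{α/2} = 2.326.
Power = Φ(δ − 2.326) + Φ(−δ − 2.326) = Φ(-0.137) + Φ(-4.515) = 0.4454 + 0.0000 = 0.4454.
Type II error: β = 1 − power = 1 − 0.4454 = 0.5546.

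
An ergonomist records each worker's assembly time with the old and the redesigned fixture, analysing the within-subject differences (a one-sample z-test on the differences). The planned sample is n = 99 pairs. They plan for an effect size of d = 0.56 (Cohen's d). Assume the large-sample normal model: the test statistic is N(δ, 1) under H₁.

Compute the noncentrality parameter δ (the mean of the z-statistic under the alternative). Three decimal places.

The noncentrality parameter scales effect size by the design's sample-size factor: δ = d·√n = 0.56 × √99 = 5.5719

δ ≈ 5.572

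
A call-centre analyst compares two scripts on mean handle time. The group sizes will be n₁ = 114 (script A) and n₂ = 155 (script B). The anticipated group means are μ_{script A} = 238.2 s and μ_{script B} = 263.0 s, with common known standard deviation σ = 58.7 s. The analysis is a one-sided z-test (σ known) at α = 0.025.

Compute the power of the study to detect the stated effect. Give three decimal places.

Standardized effect: d = |μ_{script A} − μ_{script B}| / σ = |238.2 − 263.0| / 58.7 = 0.4225
Noncentrality parameter: δ = d / √(1/n₁ + 1/n₂) = 0.4225 / √(1/114 + 1/155) = 3.4242
One-sided α = 0.025 → critical value z_{0.025} = 1.960.
Power = Φ(δ − 1.960) = Φ(1.464) = 0.9284.

Power ≈ 0.928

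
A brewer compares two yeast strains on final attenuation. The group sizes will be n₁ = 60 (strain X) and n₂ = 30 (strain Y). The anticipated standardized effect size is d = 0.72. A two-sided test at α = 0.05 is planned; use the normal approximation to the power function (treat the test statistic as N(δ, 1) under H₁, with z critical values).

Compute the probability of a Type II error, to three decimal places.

Noncentrality parameter: δ = d / √(1/n₁ + 1/n₂) = 0.72 / √(1/60 + 1/30) = 3.2199
Critical value for a two-sided test at α = 0.05: z_{α/2} = 1.960.
Power = Φ(δ − 1.960) + Φ(−δ − 1.960) = Φ(1.260) + Φ(-5.180) = 0.8962 + 0.0000 = 0.8962.
Type II error: β = 1 − power = 1 − 0.8962 = 0.1038.

β ≈ 0.104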